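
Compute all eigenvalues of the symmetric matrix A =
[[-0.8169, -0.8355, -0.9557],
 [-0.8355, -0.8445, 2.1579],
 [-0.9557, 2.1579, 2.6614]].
sigma(A) ≈ {-2, -1, 4}

A is real symmetric, so its spectrum consists of real eigenvalues. Expanding the characteristic polynomial of the displayed matrix gives
  det(λ I - A) = p(λ) = λ^3 + (-1)λ^2 + (-10)λ + (-8).
Solving p(λ) = 0 yields eigenvalues ≈ -2, -1, 4. (A is shown rounded to 4 decimals, so these recover the underlying integer eigenvalues to within that precision.)
Verification: the trace of A = 1 equals the sum of eigenvalues 1, and det(A) ≈ 7.9996 matches the eigenvalue product 8.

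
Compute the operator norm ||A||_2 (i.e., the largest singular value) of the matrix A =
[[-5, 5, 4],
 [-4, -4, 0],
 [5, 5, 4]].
||A||_2 ≈ 9.9071 (= sqrt(largest eigenvalue of A^T A))

||A||_2 = sigma_max(A) = sqrt(lambda_max(A^T A)). Form the symmetric matrix M = A^T A =
[[66, 16, 0],
 [16, 66, 40],
 [0, 40, 32]].
Its characteristic polynomial (trace, sum of principal 2x2 minors, determinant of M give the coefficients) is
  p(λ) = det(λ I - M) = λ^3 - 164λ^2 + 6724λ - 25600.
No integer candidate from the rational root theorem (±divisors of 25600) is a root, so the roots are irrational. The cubic discriminant is Δ = 38765363200 > 0, so there are three distinct real roots. p(4) = -1264 and p(5) = 4045 have opposite signs, so a root lies in (4, 5); Newton's method refines it to λ ≈ 4.233. p(61) = 1301 and p(62) = -800 have opposite signs, so a root lies in (61, 62); Newton's method refines it to λ ≈ 61.6169. p(98) = -512 and p(99) = 3011 have opposite signs, so a root lies in (98, 99); Newton's method refines it to λ ≈ 98.1501. Check (Vieta): the three roots sum to 164, matching tr M = 164.
So the eigenvalues of A^T A are ≈ 4.233, 61.6169, 98.1501 (all ≥ 0, as they must be for A^T A). The largest is λ_max ≈ 98.1501, hence ||A||_2 = sqrt(λ_max) ≈ 9.9071.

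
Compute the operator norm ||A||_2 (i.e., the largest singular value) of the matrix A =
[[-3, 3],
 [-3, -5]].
||A||_2 = 6 (= sqrt(largest eigenvalue of A^T A))

||A||_2 = sigma_max(A) = sqrt(lambda_max(A^T A)). Form the symmetric matrix M = A^T A =
[[18, 6],
 [6, 34]].
Its characteristic polynomial (trace, determinant of M give the coefficients) is
  p(λ) = det(λ I - M) = λ^2 - 52λ + 576.
For λ^2 - 52λ + 576 the discriminant is 400. It is a perfect square (20^2), so the roots are rational: λ = (52 ± 20)/2 = 36, 16.
So the eigenvalues of A^T A are ≈ 16, 36 (all ≥ 0, as they must be for A^T A). The largest is λ_max = 36, hence ||A||_2 = sqrt(λ_max) = 6.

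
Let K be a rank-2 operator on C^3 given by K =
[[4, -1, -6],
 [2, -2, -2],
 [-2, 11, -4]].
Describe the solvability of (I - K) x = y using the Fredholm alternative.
(I - K) is invertible (det(I - K) = -1 ≠ 0), so for every y in C^3 the equation (I - K) x = y has a unique solution.

K has rank 2 and factors as K = U V^T = u1 v1^T + u2 v2^T with u1 = (2, 1, -1), v1 = (2, -2, -2), u2 = (-1, 0, -3), v2 = (0, -3, 2) (multiplying out reproduces the displayed K). The nonzero eigenvalues of U V^T coincide with those of the 2 x 2 matrix G = V^T U = [[v1·u1, v1·u2], [v2·u1, v2·u2]] = [[4, 4], [-5, -6]], and by the Sylvester determinant identity det(I_3 - U V^T) = det(I_2 - V^T U) = det([[-3, -4], [5, 7]]) = (-3)(7) - (-4)(5) = -1. (Direct check: I - K =
[[-3, 1, 6],
 [-2, 3, 2],
 [2, -11, 5]]
has determinant -1.) The finite-dimensional Fredholm alternative says: either (I - K) is invertible, or ker(I - K) ≠ {0} and then range(I - K) = ker((I - K)^*)^⊥, with dim ker(I - K) = dim ker((I - K)^*). Since det(I - K) ≠ 0, 1 is not an eigenvalue of K and ker(I - K) = {0}, so we are in the first case: for every y there is a unique x = (I - K)^(-1) y. (Explicitly, by the Woodbury identity, (I - U V^T)^(-1) = I + U (I_2 - G)^(-1) V^T.)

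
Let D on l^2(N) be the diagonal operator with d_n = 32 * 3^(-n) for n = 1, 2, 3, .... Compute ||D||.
||D|| = 32/3 (attained at n = 1)

For D diagonal, ||D|| = sup_n |d_n|. The sequence d_n = 32 * 3^(-n) is positive and strictly decreasing (ratio 3^(-1) < 1), so the supremum is d_1 = 32/3. Hence ||D|| = 32/3.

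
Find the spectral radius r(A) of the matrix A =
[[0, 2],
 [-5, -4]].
r(A) = sqrt(10) ≈ 3.1623

The eigenvalues of A are the roots of its characteristic polynomial. With M = A (coefficients from the trace and determinant):
  p(λ) = det(λ I - M) = λ^2 + 4λ + 10.
For λ^2 + 4λ + 10 the discriminant is -24. It is negative, so the roots are the complex-conjugate pair λ = -2 ± (sqrt(24)/2) i ≈ -2 ± 2.4495i. For a conjugate pair the product of the roots equals the constant term, so |λ|^2 = 10 and |λ| = sqrt(10) ≈ 3.1623.
Thus the eigenvalues (to 4 decimals) are -2 ± 2.4495i (modulus 3.1623). The spectral radius is the largest modulus: r(A) = sqrt(10) ≈ 3.1623. (Cross-check: r(A) ≤ ||A||_2 ≈ 6.5311; equality holds whenever A is normal, though it can also hold for some non-normal A.)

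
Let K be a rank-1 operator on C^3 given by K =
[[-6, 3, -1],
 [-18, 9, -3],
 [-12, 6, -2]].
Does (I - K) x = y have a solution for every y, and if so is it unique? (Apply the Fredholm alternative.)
(I - K) is singular (det(I - K) = 0, i.e. 1 ∈ sigma(K)). (I - K) x = y is solvable iff y ⊥ ker((I - K)^*) = span{(-6, 3, -1)}, i.e. iff -6y_1 + 3y_2 - y_3 = 0. When solvable, the solutions are x = y + c·(1, 3, 2), c arbitrary (ker(I - K) = span{(1, 3, 2)}, dimension 1).

K has rank 1, so it is an outer product K = u v^T: every row of K is a multiple of one row vector. Reading off the entries, u = (1, 3, 2) and v = (-6, 3, -1) (row i of K equals u_i·v^T). A rank-one matrix u v^T satisfies K u = u (v·u) and kills the (2)-dimensional subspace v^⊥, so its characteristic polynomial is lambda^2 (lambda - v·u) with v·u = tr K = 1. Hence the eigenvalues of I - K are 1 (multiplicity 2) and 1 - (1) = 0, so det(I - K) = 0. (Direct check: I - K =
[[7, -3, 1],
 [18, -8, 3],
 [12, -6, 3]]
has determinant 0.) So 1 is an eigenvalue of K and (I - K) is not invertible. The finite-dimensional Fredholm alternative says: either (I - K) is invertible, or ker(I - K) ≠ {0} and then range(I - K) = ker((I - K)^*)^⊥, with dim ker(I - K) = dim ker((I - K)^*). We are in the second case, so we need both kernels. Kernel of I - K: (I - K) u = u - u (v·u) = u - u = 0, so ker(I - K) = span{u} = span{(1, 3, 2)} (it is exactly 1-dimensional because rank(I - K) = 2). Kernel of the adjoint: K is real, so (I - K)^* = I - K^T = I - v u^T, and (I - v u^T) v = v - v (u·v) = 0; hence ker((I - K)^*) = span{v} = span{(-6, 3, -1)}. Therefore (I - K) x = y is solvable iff <y, v> = 0, i.e. iff -6y_1 + 3y_2 - y_3 = 0. When this holds, K y = u (v·y) = 0, so (I - K) y = y and x = y is a particular solution; the full solution set is the line x = y + c·u = y + c·(1, 3, 2), c ∈ C.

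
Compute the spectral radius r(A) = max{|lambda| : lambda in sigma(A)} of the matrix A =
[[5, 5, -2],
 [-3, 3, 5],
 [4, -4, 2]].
r(A) ≈ 7.0063

The eigenvalues of A are the roots of its characteristic polynomial. With M = A (coefficients from the trace, the sum of principal 2x2 minors, and det A):
  p(λ) = det(λ I - M) = λ^3 - 10λ^2 + 74λ - 260.
No integer candidate from the rational root theorem (±divisors of 260) is a root, so the roots are irrational. The cubic discriminant is Δ = -475296 < 0, so there is one real root and a complex-conjugate pair. p(5) = -15 and p(6) = 40 have opposite signs, so a root lies in (5, 6); Newton's method refines it to λ ≈ 5.2966. Dividing out (λ - (5.2966)) leaves approximately λ^2 - 4.7034λ + 49.088. For λ^2 - 4.7034λ + 49.088 the discriminant is -174.2301. It is negative, so the remaining roots are the complex-conjugate pair λ ≈ 2.3517 ± 6.5998i. Their product equals the constant term, so |λ|^2 ≈ 49.088 and |λ| ≈ 7.0063.
Thus the eigenvalues (to 4 decimals) are 5.2966 (modulus 5.2966); 2.3517 ± 6.5998i (modulus 7.0063). The spectral radius is the largest modulus: r(A) ≈ 7.0063. (Cross-check: r(A) ≤ ||A||_2 ≈ 7.7937; equality holds whenever A is normal, though it can also hold for some non-normal A.)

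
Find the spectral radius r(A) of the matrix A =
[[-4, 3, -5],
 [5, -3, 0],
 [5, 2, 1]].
r(A) ≈ 6.6427

The eigenvalues of A are the roots of its characteristic polynomial. With M = A (coefficients from the trace, the sum of principal 2x2 minors, and det A):
  p(λ) = det(λ I - M) = λ^3 + 6λ^2 + 15λ + 128.
No integer candidate from the rational root theorem (±divisors of 128) is a root, so the roots are irrational. The cubic discriminant is Δ = -351000 < 0, so there is one real root and a complex-conjugate pair. p(-7) = -26 and p(-6) = 38 have opposite signs, so a root lies in (-7, -6); Newton's method refines it to λ ≈ -6.6427. Dividing out (λ - (-6.6427)) leaves approximately λ^2 - 0.6427λ + 19.2693. For λ^2 - 0.6427λ + 19.2693 the discriminant is -76.664. It is negative, so the remaining roots are the complex-conjugate pair λ ≈ 0.3214 ± 4.3779i. Their product equals the constant term, so |λ|^2 ≈ 19.2693 and |λ| ≈ 4.3897.
Thus the eigenvalues (to 4 decimals) are -6.6427 (modulus 6.6427); 0.3214 ± 4.3779i (modulus 4.3897). The spectral radius is the largest modulus: r(A) ≈ 6.6427. (Cross-check: r(A) ≤ ||A||_2 ≈ 9.2202; equality holds whenever A is normal, though it can also hold for some non-normal A.)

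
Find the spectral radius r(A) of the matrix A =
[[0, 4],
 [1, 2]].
r(A) = (2 + sqrt(20))/2 ≈ 3.2361

The eigenvalues of A are the roots of its characteristic polynomial. With M = A (coefficients from the trace and determinant):
  p(λ) = det(λ I - M) = λ^2 - 2λ - 4.
For λ^2 - 2λ - 4 the discriminant is 20. It is nonnegative but not a perfect square, so the roots are real and irrational: λ = (2 ± sqrt(20))/2 ≈ 3.2361, -1.2361.
Thus the eigenvalues (to 4 decimals) are 3.2361 (modulus 3.2361); -1.2361 (modulus 1.2361). The spectral radius is the largest modulus: r(A) = (2 + sqrt(20))/2 ≈ 3.2361. (Cross-check: r(A) ≤ ||A||_2 ≈ 4.4954; equality holds whenever A is normal, though it can also hold for some non-normal A.)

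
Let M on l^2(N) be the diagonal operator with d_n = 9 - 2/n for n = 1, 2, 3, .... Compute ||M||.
||M|| = 9

For a diagonal operator on l^2 with entries d_n, ||M|| = sup_n |d_n|. Here d_1 = 7, d_2 = 8, ..., and d_n = 9 - 2/n increases monotonically toward 9. All terms lie in [7, 9), so |d_n| = d_n and the supremum is the limit 9, which is not attained by any individual d_n. Hence ||M|| = 9.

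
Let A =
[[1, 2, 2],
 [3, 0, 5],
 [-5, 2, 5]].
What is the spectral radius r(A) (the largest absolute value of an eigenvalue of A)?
r(A) = sqrt(26) ≈ 5.099

The eigenvalues of A are the roots of its characteristic polynomial. With M = A (coefficients from the trace, the sum of principal 2x2 minors, and det A):
  p(λ) = det(λ I - M) = λ^3 - 6λ^2 - λ + 78.
By the rational root theorem any rational root is an integer divisor of 78. Testing λ = -3: p(-3) = -27 - 54 + 3 + 78 = 0, so λ = -3 is a root. Dividing out (λ + 3) leaves p(λ) = (λ + 3)(λ^2 - 9λ + 26). For λ^2 - 9λ + 26 the discriminant is -23. It is negative, so the roots are the complex-conjugate pair λ = 9/2 ± (sqrt(23)/2) i ≈ 4.5 ± 2.3979i. For a conjugate pair the product of the roots equals the constant term, so |λ|^2 = 26 and |λ| = sqrt(26) ≈ 5.099.
Thus the eigenvalues (to 4 decimals) are 4.5 ± 2.3979i (modulus 5.099); -3 (modulus 3). The spectral radius is the largest modulus: r(A) = sqrt(26) ≈ 5.099. (Cross-check: r(A) ≤ ||A||_2 ≈ 7.8518; equality holds whenever A is normal, though it can also hold for some non-normal A.)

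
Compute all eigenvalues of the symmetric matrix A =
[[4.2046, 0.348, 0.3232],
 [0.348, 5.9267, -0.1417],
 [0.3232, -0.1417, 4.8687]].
sigma(A) ≈ {4, 5, 6}

A is real symmetric, so its spectrum consists of real eigenvalues. Expanding the characteristic polynomial of the displayed matrix gives
  det(λ I - A) = p(λ) = λ^3 + (-15)λ^2 + (74)λ + (-120).
Solving p(λ) = 0 yields eigenvalues ≈ 4, 5, 6. (A is shown rounded to 4 decimals, so these recover the underlying integer eigenvalues to within that precision.)
Verification: the trace of A = 15 equals the sum of eigenvalues 15, and det(A) ≈ 120.0001 matches the eigenvalue product 120.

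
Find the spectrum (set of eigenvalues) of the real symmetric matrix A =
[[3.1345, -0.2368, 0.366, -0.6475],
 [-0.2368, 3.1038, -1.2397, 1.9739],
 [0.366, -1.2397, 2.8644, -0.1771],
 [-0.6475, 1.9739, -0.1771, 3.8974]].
sigma(A) ≈ {1, 3, 6} (3 with multiplicity 2)

A is real symmetric, so its spectrum consists of real eigenvalues. Expanding the characteristic polynomial of the displayed matrix gives
  det(λ I - A) = p(λ) = λ^4 + (-13)λ^3 + (57)λ^2 + (-99.0028)λ + (54.0027).
Solving p(λ) = 0 yields eigenvalues ≈ 1, 3, 3, 6. (A is shown rounded to 4 decimals, so these recover the underlying integer eigenvalues to within that precision.)
Verification: the trace of A = 13 equals the sum of eigenvalues 13, and det(A) ≈ 54.0027 matches the eigenvalue product 54.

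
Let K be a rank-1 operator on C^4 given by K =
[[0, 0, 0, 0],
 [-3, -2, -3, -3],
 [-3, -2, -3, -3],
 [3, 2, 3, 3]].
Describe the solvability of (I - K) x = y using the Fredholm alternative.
(I - K) is invertible (det(I - K) = 3 ≠ 0), so for every y in C^4 the equation (I - K) x = y has a unique solution.

K has rank 1, so it is an outer product K = u v^T: every row of K is a multiple of one row vector. Reading off the entries, u = (0, 1, 1, -1) and v = (-3, -2, -3, -3) (row i of K equals u_i·v^T). A rank-one matrix u v^T satisfies K u = u (v·u) and kills the (3)-dimensional subspace v^⊥, so its characteristic polynomial is lambda^3 (lambda - v·u) with v·u = tr K = -2. Hence the eigenvalues of I - K are 1 (multiplicity 3) and 1 - (-2) = 3, so det(I - K) = 3. (Direct check: I - K =
[[1, 0, 0, 0],
 [3, 3, 3, 3],
 [3, 2, 4, 3],
 [-3, -2, -3, -2]]
has determinant 3.) The finite-dimensional Fredholm alternative says: either (I - K) is invertible, or ker(I - K) ≠ {0} and then range(I - K) = ker((I - K)^*)^⊥, with dim ker(I - K) = dim ker((I - K)^*). Since det(I - K) ≠ 0, 1 is not an eigenvalue of K and ker(I - K) = {0}, so we are in the first case: for every y there is a unique x = (I - K)^(-1) y. Explicitly, by the Sherman–Morrison formula, (I - u v^T)^(-1) = I + u v^T/(1 - v·u), i.e. (I - K)^(-1) = I + K/(3).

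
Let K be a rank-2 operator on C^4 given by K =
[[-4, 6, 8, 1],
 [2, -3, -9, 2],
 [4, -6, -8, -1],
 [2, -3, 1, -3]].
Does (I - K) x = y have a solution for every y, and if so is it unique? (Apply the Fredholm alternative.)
(I - K) is invertible (det(I - K) = 39 ≠ 0), so for every y in C^4 the equation (I - K) x = y has a unique solution.

K has rank 2 and factors as K = U V^T = u1 v1^T + u2 v2^T with u1 = (-1, 3, 1, -2), v1 = (0, 0, -2, 1), u2 = (2, -1, -2, -1), v2 = (-2, 3, 3, 1) (multiplying out reproduces the displayed K). The nonzero eigenvalues of U V^T coincide with those of the 2 x 2 matrix G = V^T U = [[v1·u1, v1·u2], [v2·u1, v2·u2]] = [[-4, 3], [12, -14]], and by the Sylvester determinant identity det(I_4 - U V^T) = det(I_2 - V^T U) = det([[5, -3], [-12, 15]]) = (5)(15) - (-3)(-12) = 39. (Direct check: I - K =
[[5, -6, -8, -1],
 [-2, 4, 9, -2],
 [-4, 6, 9, 1],
 [-2, 3, -1, 4]]
has determinant 39.) The finite-dimensional Fredholm alternative says: either (I - K) is invertible, or ker(I - K) ≠ {0} and then range(I - K) = ker((I - K)^*)^⊥, with dim ker(I - K) = dim ker((I - K)^*). Since det(I - K) ≠ 0, 1 is not an eigenvalue of K and ker(I - K) = {0}, so we are in the first case: for every y there is a unique x = (I - K)^(-1) y. (Explicitly, by the Woodbury identity, (I - U V^T)^(-1) = I + U (I_2 - G)^(-1) V^T.)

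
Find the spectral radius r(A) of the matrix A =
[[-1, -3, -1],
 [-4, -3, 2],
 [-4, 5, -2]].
r(A) ≈ 6.2494

The eigenvalues of A are the roots of its characteristic polynomial. With M = A (coefficients from the trace, the sum of principal 2x2 minors, and det A):
  p(λ) = det(λ I - M) = λ^3 + 6λ^2 - 15λ - 84.
No integer candidate from the rational root theorem (±divisors of 84) is a root, so the roots are irrational. The cubic discriminant is Δ = 39744 > 0, so there are three distinct real roots. p(-7) = -28 and p(-6) = 6 have opposite signs, so a root lies in (-7, -6); Newton's method refines it to λ ≈ -6.2494. p(-4) = 8 and p(-3) = -12 have opposite signs, so a root lies in (-4, -3); Newton's method refines it to λ ≈ -3.5436. p(3) = -48 and p(4) = 16 have opposite signs, so a root lies in (3, 4); Newton's method refines it to λ ≈ 3.7931. Check (Vieta): the three roots sum to -6, matching tr M = -6.
Thus the eigenvalues (to 4 decimals) are -6.2494 (modulus 6.2494); -3.5436 (modulus 3.5436); 3.7931 (modulus 3.7931). The spectral radius is the largest modulus: r(A) ≈ 6.2494. (Cross-check: r(A) ≤ ||A||_2 ≈ 7; equality holds whenever A is normal, though it can also hold for some non-normal A.)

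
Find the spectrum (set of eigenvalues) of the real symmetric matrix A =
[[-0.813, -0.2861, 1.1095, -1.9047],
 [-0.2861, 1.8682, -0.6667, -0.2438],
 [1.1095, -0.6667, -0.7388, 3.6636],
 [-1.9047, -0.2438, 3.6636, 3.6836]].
sigma(A) ≈ {-4, 0, 2, 6}

A is real symmetric, so its spectrum consists of real eigenvalues. Expanding the characteristic polynomial of the displayed matrix gives
  det(λ I - A) = p(λ) = λ^4 + (-4)λ^3 + (-20)λ^2 + (48)λ + (0).
Solving p(λ) = 0 yields eigenvalues ≈ -4, 0, 2, 6. (A is shown rounded to 4 decimals, so these recover the underlying integer eigenvalues to within that precision.)
Verification: the trace of A = 4 equals the sum of eigenvalues 4, and det(A) ≈ -0.0008 matches the eigenvalue product 0.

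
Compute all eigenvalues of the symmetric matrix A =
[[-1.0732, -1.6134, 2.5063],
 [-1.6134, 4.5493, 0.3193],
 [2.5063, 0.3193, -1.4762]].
sigma(A) ≈ {-4, 1, 5}

A is real symmetric, so its spectrum consists of real eigenvalues. Expanding the characteristic polynomial of the displayed matrix gives
  det(λ I - A) = p(λ) = λ^3 + (-2)λ^2 + (-19)λ + (20).
Solving p(λ) = 0 yields eigenvalues ≈ -4, 1, 5. (A is shown rounded to 4 decimals, so these recover the underlying integer eigenvalues to within that precision.)
Verification: the trace of A = 2 equals the sum of eigenvalues 2, and det(A) ≈ -19.9996 matches the eigenvalue product -20.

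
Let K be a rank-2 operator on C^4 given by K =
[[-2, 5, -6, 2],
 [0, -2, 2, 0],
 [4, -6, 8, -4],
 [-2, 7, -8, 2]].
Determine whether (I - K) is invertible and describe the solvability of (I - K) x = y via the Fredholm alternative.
(I - K) is invertible (det(I - K) = -17 ≠ 0), so for every y in C^4 the equation (I - K) x = y has a unique solution.

K has rank 2 and factors as K = U V^T = u1 v1^T + u2 v2^T with u1 = (2, -1, -2, 3), v1 = (0, 2, -2, 0), u2 = (1, 0, -2, 1), v2 = (-2, 1, -2, 2) (multiplying out reproduces the displayed K). The nonzero eigenvalues of U V^T coincide with those of the 2 x 2 matrix G = V^T U = [[v1·u1, v1·u2], [v2·u1, v2·u2]] = [[2, 4], [5, 4]], and by the Sylvester determinant identity det(I_4 - U V^T) = det(I_2 - V^T U) = det([[-1, -4], [-5, -3]]) = (-1)(-3) - (-4)(-5) = -17. (Direct check: I - K =
[[3, -5, 6, -2],
 [0, 3, -2, 0],
 [-4, 6, -7, 4],
 [2, -7, 8, -1]]
has determinant -17.) The finite-dimensional Fredholm alternative says: either (I - K) is invertible, or ker(I - K) ≠ {0} and then range(I - K) = ker((I - K)^*)^⊥, with dim ker(I - K) = dim ker((I - K)^*). Since det(I - K) ≠ 0, 1 is not an eigenvalue of K and ker(I - K) = {0}, so we are in the first case: for every y there is a unique x = (I - K)^(-1) y. (Explicitly, by the Woodbury identity, (I - U V^T)^(-1) = I + U (I_2 - G)^(-1) V^T.)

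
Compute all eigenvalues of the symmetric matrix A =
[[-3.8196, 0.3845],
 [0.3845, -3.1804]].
sigma(A) ≈ {-4, -3}

A is real symmetric, so its spectrum consists of real eigenvalues. Expanding the characteristic polynomial of the displayed matrix gives
  det(λ I - A) = p(λ) = λ^2 + (7)λ + (12).
Solving p(λ) = 0 yields eigenvalues ≈ -4, -3. (A is shown rounded to 4 decimals, so these recover the underlying integer eigenvalues to within that precision.)
Verification: the trace of A = -7 equals the sum of eigenvalues -7, and det(A) ≈ 12.0000 matches the eigenvalue product 12.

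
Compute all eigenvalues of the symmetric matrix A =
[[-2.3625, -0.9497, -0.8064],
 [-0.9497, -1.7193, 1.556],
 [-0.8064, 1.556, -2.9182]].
sigma(A) ≈ {-4, -3, 0}

A is real symmetric, so its spectrum consists of real eigenvalues. Expanding the characteristic polynomial of the displayed matrix gives
  det(λ I - A) = p(λ) = λ^3 + (7)λ^2 + (12)λ + (0).
Solving p(λ) = 0 yields eigenvalues ≈ -4, -3, 0. (A is shown rounded to 4 decimals, so these recover the underlying integer eigenvalues to within that precision.)
Verification: the trace of A = -7 equals the sum of eigenvalues -7, and det(A) ≈ -0.0000 matches the eigenvalue product 0.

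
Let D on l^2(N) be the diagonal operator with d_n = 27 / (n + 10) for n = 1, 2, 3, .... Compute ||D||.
||D|| = 27/11 (attained at n = 1)

For D diagonal, ||D|| = sup_n |d_n| = sup_n 27/(n + 10). This is positive and strictly decreasing in n, so the supremum is attained at n = 1: d_1 = 27/(1 + 10) = 27/11. Hence ||D|| = 27/11.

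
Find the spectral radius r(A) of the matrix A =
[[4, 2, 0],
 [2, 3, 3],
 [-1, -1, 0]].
r(A) ≈ 5.0606

The eigenvalues of A are the roots of its characteristic polynomial. With M = A (coefficients from the trace, the sum of principal 2x2 minors, and det A):
  p(λ) = det(λ I - M) = λ^3 - 7λ^2 + 11λ - 6.
No integer candidate from the rational root theorem (±divisors of 6) is a root, so the roots are irrational. The cubic discriminant is Δ = -283 < 0, so there is one real root and a complex-conjugate pair. p(5) = -1 and p(6) = 24 have opposite signs, so a root lies in (5, 6); Newton's method refines it to λ ≈ 5.0606. Dividing out (λ - (5.0606)) leaves approximately λ^2 - 1.9394λ + 1.1856. For λ^2 - 1.9394λ + 1.1856 the discriminant is -0.9814. It is negative, so the remaining roots are the complex-conjugate pair λ ≈ 0.9697 ± 0.4953i. Their product equals the constant term, so |λ|^2 ≈ 1.1856 and |λ| ≈ 1.0889.
Thus the eigenvalues (to 4 decimals) are 5.0606 (modulus 5.0606); 0.9697 ± 0.4953i (modulus 1.0889). The spectral radius is the largest modulus: r(A) ≈ 5.0606. (Cross-check: r(A) ≤ ||A||_2 ≈ 6.0633; equality holds whenever A is normal, though it can also hold for some non-normal A.)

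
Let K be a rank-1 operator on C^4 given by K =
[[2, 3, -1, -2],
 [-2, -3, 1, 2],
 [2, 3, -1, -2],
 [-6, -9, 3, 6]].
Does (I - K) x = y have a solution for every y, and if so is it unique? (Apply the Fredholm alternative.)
(I - K) is invertible (det(I - K) = -3 ≠ 0), so for every y in C^4 the equation (I - K) x = y has a unique solution.

K has rank 1, so it is an outer product K = u v^T: every row of K is a multiple of one row vector. Reading off the entries, u = (-1, 1, -1, 3) and v = (-2, -3, 1, 2) (row i of K equals u_i·v^T). A rank-one matrix u v^T satisfies K u = u (v·u) and kills the (3)-dimensional subspace v^⊥, so its characteristic polynomial is lambda^3 (lambda - v·u) with v·u = tr K = 4. Hence the eigenvalues of I - K are 1 (multiplicity 3) and 1 - (4) = -3, so det(I - K) = -3. (Direct check: I - K =
[[-1, -3, 1, 2],
 [2, 4, -1, -2],
 [-2, -3, 2, 2],
 [6, 9, -3, -5]]
has determinant -3.) The finite-dimensional Fredholm alternative says: either (I - K) is invertible, or ker(I - K) ≠ {0} and then range(I - K) = ker((I - K)^*)^⊥, with dim ker(I - K) = dim ker((I - K)^*). Since det(I - K) ≠ 0, 1 is not an eigenvalue of K and ker(I - K) = {0}, so we are in the first case: for every y there is a unique x = (I - K)^(-1) y. Explicitly, by the Sherman–Morrison formula, (I - u v^T)^(-1) = I + u v^T/(1 - v·u), i.e. (I - K)^(-1) = I + K/(-3).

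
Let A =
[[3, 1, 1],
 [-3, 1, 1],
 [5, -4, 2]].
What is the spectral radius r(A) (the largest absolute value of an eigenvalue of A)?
r(A) ≈ 4.85

The eigenvalues of A are the roots of its characteristic polynomial. With M = A (coefficients from the trace, the sum of principal 2x2 minors, and det A):
  p(λ) = det(λ I - M) = λ^3 - 6λ^2 + 13λ - 36.
No integer candidate from the rational root theorem (±divisors of 36) is a root, so the roots are irrational. The cubic discriminant is Δ = -18256 < 0, so there is one real root and a complex-conjugate pair. p(4) = -16 and p(5) = 4 have opposite signs, so a root lies in (4, 5); Newton's method refines it to λ ≈ 4.85. Dividing out (λ - (4.85)) leaves approximately λ^2 - 1.15λ + 7.4226. For λ^2 - 1.15λ + 7.4226 the discriminant is -28.3681. It is negative, so the remaining roots are the complex-conjugate pair λ ≈ 0.575 ± 2.6631i. Their product equals the constant term, so |λ|^2 ≈ 7.4226 and |λ| ≈ 2.7244.
Thus the eigenvalues (to 4 decimals) are 4.85 (modulus 4.85); 0.575 ± 2.6631i (modulus 2.7244). The spectral radius is the largest modulus: r(A) ≈ 4.85. (Cross-check: r(A) ≤ ||A||_2 ≈ 7.534; equality holds whenever A is normal, though it can also hold for some non-normal A.)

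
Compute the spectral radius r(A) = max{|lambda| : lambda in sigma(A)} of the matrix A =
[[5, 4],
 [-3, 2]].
r(A) = sqrt(22) ≈ 4.6904

The eigenvalues of A are the roots of its characteristic polynomial. With M = A (coefficients from the trace and determinant):
  p(λ) = det(λ I - M) = λ^2 - 7λ + 22.
For λ^2 - 7λ + 22 the discriminant is -39. It is negative, so the roots are the complex-conjugate pair λ = 7/2 ± (sqrt(39)/2) i ≈ 3.5 ± 3.1225i. For a conjugate pair the product of the roots equals the constant term, so |λ|^2 = 22 and |λ| = sqrt(22) ≈ 4.6904.
Thus the eigenvalues (to 4 decimals) are 3.5 ± 3.1225i (modulus 4.6904). The spectral radius is the largest modulus: r(A) = sqrt(22) ≈ 4.6904. (Cross-check: r(A) ≤ ||A||_2 ≈ 6.5309; equality holds whenever A is normal, though it can also hold for some non-normal A.)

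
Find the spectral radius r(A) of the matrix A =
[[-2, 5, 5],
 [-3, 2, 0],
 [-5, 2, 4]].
r(A) = sqrt(32) ≈ 5.6569

The eigenvalues of A are the roots of its characteristic polynomial. With M = A (coefficients from the trace, the sum of principal 2x2 minors, and det A):
  p(λ) = det(λ I - M) = λ^3 - 4λ^2 + 36λ - 64.
By the rational root theorem any rational root is an integer divisor of 64. Testing λ = 2: p(2) = 8 - 16 + 72 - 64 = 0, so λ = 2 is a root. Dividing out (λ - 2) leaves p(λ) = (λ - 2)(λ^2 - 2λ + 32). For λ^2 - 2λ + 32 the discriminant is -124. It is negative, so the roots are the complex-conjugate pair λ = 1 ± (sqrt(124)/2) i ≈ 1 ± 5.5678i. For a conjugate pair the product of the roots equals the constant term, so |λ|^2 = 32 and |λ| = sqrt(32) ≈ 5.6569.
Thus the eigenvalues (to 4 decimals) are 1 ± 5.5678i (modulus 5.6569); 2 (modulus 2). The spectral radius is the largest modulus: r(A) = sqrt(32) ≈ 5.6569. (Cross-check: r(A) ≤ ||A||_2 ≈ 9.8471; equality holds whenever A is normal, though it can also hold for some non-normal A.)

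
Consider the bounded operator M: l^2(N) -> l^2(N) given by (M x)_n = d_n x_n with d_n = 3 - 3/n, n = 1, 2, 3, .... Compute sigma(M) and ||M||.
sigma(M) = {3 - 3/n : n ≥ 1} ∪ {3}; ||M|| = 3

A bounded diagonal operator on l^2 with diagonal entries d_n has spectrum equal to the closure of {d_n : n ≥ 1}: every d_n is an eigenvalue (with eigenvector e_n), so {d_n} ⊂ sigma(M); the spectrum is closed, so its closure is too; and for lambda not in the closure, (M - lambda I) has bounded inverse (the diagonal entries 1/(d_n - lambda) are bounded). For our sequence d_n = 3 - 3/n, n = 1, 2, 3, ...:
  - {d_n} = {3 - 3/n : n ≥ 1}; the only limit point is 3
  - closure = {3 - 3/n : n ≥ 1} ∪ {3}
For the norm: a diagonal operator has ||M|| = sup_n |d_n|. Here d_n = 3 - 3/n increases monotonically from d_1 = 0 toward 3, with all terms in [0, 3); so sup_n |d_n| = 3 (the supremum is the limit, not attained). So ||M|| = 3.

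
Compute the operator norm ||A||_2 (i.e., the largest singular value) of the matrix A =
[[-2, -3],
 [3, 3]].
||A||_2 = sqrt((31 + sqrt(925))/2) ≈ 5.5414 (= sqrt(largest eigenvalue of A^T A))

||A||_2 = sigma_max(A) = sqrt(lambda_max(A^T A)). Form the symmetric matrix M = A^T A =
[[13, 15],
 [15, 18]].
Its characteristic polynomial (trace, determinant of M give the coefficients) is
  p(λ) = det(λ I - M) = λ^2 - 31λ + 9.
For λ^2 - 31λ + 9 the discriminant is 925. It is nonnegative but not a perfect square, so the roots are real and irrational: λ = (31 ± sqrt(925))/2 ≈ 30.7069, 0.2931.
So the eigenvalues of A^T A are ≈ 0.2931, 30.7069 (all ≥ 0, as they must be for A^T A). The largest is λ_max = (31 + sqrt(925))/2 ≈ 30.7069, hence ||A||_2 = sqrt(λ_max) = sqrt((31 + sqrt(925))/2) ≈ 5.5414.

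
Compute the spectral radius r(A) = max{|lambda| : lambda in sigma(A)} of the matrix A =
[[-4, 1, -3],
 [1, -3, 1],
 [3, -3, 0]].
r(A) ≈ 3.5475

The eigenvalues of A are the roots of its characteristic polynomial. With M = A (coefficients from the trace, the sum of principal 2x2 minors, and det A):
  p(λ) = det(λ I - M) = λ^3 + 7λ^2 + 23λ + 27.
No integer candidate from the rational root theorem (±divisors of 27) is a root, so the roots are irrational. The cubic discriminant is Δ = -1228 < 0, so there is one real root and a complex-conjugate pair. p(-3) = -6 and p(-2) = 1 have opposite signs, so a root lies in (-3, -2); Newton's method refines it to λ ≈ -2.1454. Dividing out (λ - (-2.1454)) leaves approximately λ^2 + 4.8546λ + 12.5848. For λ^2 + 4.8546λ + 12.5848 the discriminant is -26.7726. It is negative, so the remaining roots are the complex-conjugate pair λ ≈ -2.4273 ± 2.5871i. Their product equals the constant term, so |λ|^2 ≈ 12.5848 and |λ| ≈ 3.5475.
Thus the eigenvalues (to 4 decimals) are -2.1454 (modulus 2.1454); -2.4273 ± 2.5871i (modulus 3.5475). The spectral radius is the largest modulus: r(A) ≈ 3.5475. (Cross-check: r(A) ≤ ||A||_2 ≈ 6.6722; equality holds whenever A is normal, though it can also hold for some non-normal A.)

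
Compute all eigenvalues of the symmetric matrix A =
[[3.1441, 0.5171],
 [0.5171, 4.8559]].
sigma(A) ≈ {3, 5}

A is real symmetric, so its spectrum consists of real eigenvalues. Expanding the characteristic polynomial of the displayed matrix gives
  det(λ I - A) = p(λ) = λ^2 + (-8)λ + (15).
Solving p(λ) = 0 yields eigenvalues ≈ 3, 5. (A is shown rounded to 4 decimals, so these recover the underlying integer eigenvalues to within that precision.)
Verification: the trace of A = 8 equals the sum of eigenvalues 8, and det(A) ≈ 15.0000 matches the eigenvalue product 15.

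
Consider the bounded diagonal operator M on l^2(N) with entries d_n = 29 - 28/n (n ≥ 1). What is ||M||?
||M|| = 29

For a diagonal operator on l^2 with entries d_n, ||M|| = sup_n |d_n|. Here d_1 = 1, d_2 = 15, ..., and d_n = 29 - 28/n increases monotonically toward 29. All terms lie in [1, 29), so |d_n| = d_n and the supremum is the limit 29, which is not attained by any individual d_n. Hence ||M|| = 29.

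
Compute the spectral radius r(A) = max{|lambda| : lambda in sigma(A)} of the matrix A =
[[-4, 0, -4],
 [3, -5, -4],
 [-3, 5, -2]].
r(A) ≈ 6.8397

The eigenvalues of A are the roots of its characteristic polynomial. With M = A (coefficients from the trace, the sum of principal 2x2 minors, and det A):
  p(λ) = det(λ I - M) = λ^3 + 11λ^2 + 46λ + 120.
No integer candidate from the rational root theorem (±divisors of 120) is a root, so the roots are irrational. The cubic discriminant is Δ = -68028 < 0, so there is one real root and a complex-conjugate pair. p(-7) = -6 and p(-6) = 24 have opposite signs, so a root lies in (-7, -6); Newton's method refines it to λ ≈ -6.8397. Dividing out (λ - (-6.8397)) leaves approximately λ^2 + 4.1603λ + 17.5447. For λ^2 + 4.1603λ + 17.5447 the discriminant is -52.8705. It is negative, so the remaining roots are the complex-conjugate pair λ ≈ -2.0802 ± 3.6356i. Their product equals the constant term, so |λ|^2 ≈ 17.5447 and |λ| ≈ 4.1886.
Thus the eigenvalues (to 4 decimals) are -6.8397 (modulus 6.8397); -2.0802 ± 3.6356i (modulus 4.1886). The spectral radius is the largest modulus: r(A) ≈ 6.8397. (Cross-check: r(A) ≤ ||A||_2 ≈ 8.5526; equality holds whenever A is normal, though it can also hold for some non-normal A.)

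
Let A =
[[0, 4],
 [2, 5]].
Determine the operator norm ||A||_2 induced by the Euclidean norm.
||A||_2 = sqrt((45 + sqrt(1769))/2) ≈ 6.5977 (= sqrt(largest eigenvalue of A^T A))

||A||_2 = sigma_max(A) = sqrt(lambda_max(A^T A)). Form the symmetric matrix M = A^T A =
[[4, 10],
 [10, 41]].
Its characteristic polynomial (trace, determinant of M give the coefficients) is
  p(λ) = det(λ I - M) = λ^2 - 45λ + 64.
For λ^2 - 45λ + 64 the discriminant is 1769. It is nonnegative but not a perfect square, so the roots are real and irrational: λ = (45 ± sqrt(1769))/2 ≈ 43.5297, 1.4703.
So the eigenvalues of A^T A are ≈ 1.4703, 43.5297 (all ≥ 0, as they must be for A^T A). The largest is λ_max = (45 + sqrt(1769))/2 ≈ 43.5297, hence ||A||_2 = sqrt(λ_max) = sqrt((45 + sqrt(1769))/2) ≈ 6.5977.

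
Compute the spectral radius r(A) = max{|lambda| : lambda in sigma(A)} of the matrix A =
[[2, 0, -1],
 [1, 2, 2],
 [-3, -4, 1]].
r(A) ≈ 2.657

The eigenvalues of A are the roots of its characteristic polynomial. With M = A (coefficients from the trace, the sum of principal 2x2 minors, and det A):
  p(λ) = det(λ I - M) = λ^3 - 5λ^2 + 13λ - 18.
No integer candidate from the rational root theorem (±divisors of 18) is a root, so the roots are irrational. The cubic discriminant is Δ = -1251 < 0, so there is one real root and a complex-conjugate pair. p(2) = -4 and p(3) = 3 have opposite signs, so a root lies in (2, 3); Newton's method refines it to λ ≈ 2.657. Dividing out (λ - (2.657)) leaves approximately λ^2 - 2.343λ + 6.7746. For λ^2 - 2.343λ + 6.7746 the discriminant is -21.6088. It is negative, so the remaining roots are the complex-conjugate pair λ ≈ 1.1715 ± 2.3243i. Their product equals the constant term, so |λ|^2 ≈ 6.7746 and |λ| ≈ 2.6028.
Thus the eigenvalues (to 4 decimals) are 2.657 (modulus 2.657); 1.1715 ± 2.3243i (modulus 2.6028). The spectral radius is the largest modulus: r(A) ≈ 2.657. (Cross-check: r(A) ≤ ||A||_2 ≈ 5.6088; equality holds whenever A is normal, though it can also hold for some non-normal A.)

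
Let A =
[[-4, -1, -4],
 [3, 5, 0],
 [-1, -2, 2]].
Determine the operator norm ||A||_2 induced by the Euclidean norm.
||A||_2 ≈ 7.2167 (= sqrt(largest eigenvalue of A^T A))

||A||_2 = sigma_max(A) = sqrt(lambda_max(A^T A)). Form the symmetric matrix M = A^T A =
[[26, 21, 14],
 [21, 30, 0],
 [14, 0, 20]].
Its characteristic polynomial (trace, sum of principal 2x2 minors, determinant of M give the coefficients) is
  p(λ) = det(λ I - M) = λ^3 - 76λ^2 + 1263λ - 900.
No integer candidate from the rational root theorem (±divisors of 900) is a root, so the roots are irrational. The cubic discriminant is Δ = 1107724356 > 0, so there are three distinct real roots. p(0) = -900 and p(1) = 288 have opposite signs, so a root lies in (0, 1); Newton's method refines it to λ ≈ 0.7457. p(23) = 112 and p(24) = -540 have opposite signs, so a root lies in (23, 24); Newton's method refines it to λ ≈ 23.1731. p(52) = -120 and p(53) = 1432 have opposite signs, so a root lies in (52, 53); Newton's method refines it to λ ≈ 52.0812. Check (Vieta): the three roots sum to 76, matching tr M = 76.
So the eigenvalues of A^T A are ≈ 0.7457, 23.1731, 52.0812 (all ≥ 0, as they must be for A^T A). The largest is λ_max ≈ 52.0812, hence ||A||_2 = sqrt(λ_max) ≈ 7.2167.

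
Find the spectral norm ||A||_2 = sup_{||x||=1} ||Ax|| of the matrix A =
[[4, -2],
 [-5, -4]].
||A||_2 = sqrt((61 + sqrt(1017))/2) ≈ 6.8151 (= sqrt(largest eigenvalue of A^T A))

||A||_2 = sigma_max(A) = sqrt(lambda_max(A^T A)). Form the symmetric matrix M = A^T A =
[[41, 12],
 [12, 20]].
Its characteristic polynomial (trace, determinant of M give the coefficients) is
  p(λ) = det(λ I - M) = λ^2 - 61λ + 676.
For λ^2 - 61λ + 676 the discriminant is 1017. It is nonnegative but not a perfect square, so the roots are real and irrational: λ = (61 ± sqrt(1017))/2 ≈ 46.4452, 14.5548.
So the eigenvalues of A^T A are ≈ 14.5548, 46.4452 (all ≥ 0, as they must be for A^T A). The largest is λ_max = (61 + sqrt(1017))/2 ≈ 46.4452, hence ||A||_2 = sqrt(λ_max) = sqrt((61 + sqrt(1017))/2) ≈ 6.8151.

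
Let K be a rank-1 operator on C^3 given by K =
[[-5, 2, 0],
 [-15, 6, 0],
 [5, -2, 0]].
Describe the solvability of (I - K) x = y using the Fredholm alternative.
(I - K) is singular (det(I - K) = 0, i.e. 1 ∈ sigma(K)). (I - K) x = y is solvable iff y ⊥ ker((I - K)^*) = span{(-5, 2, 0)}, i.e. iff -5y_1 + 2y_2 = 0. When solvable, the solutions are x = y + c·(1, 3, -1), c arbitrary (ker(I - K) = span{(1, 3, -1)}, dimension 1).

K has rank 1, so it is an outer product K = u v^T: every row of K is a multiple of one row vector. Reading off the entries, u = (1, 3, -1) and v = (-5, 2, 0) (row i of K equals u_i·v^T). A rank-one matrix u v^T satisfies K u = u (v·u) and kills the (2)-dimensional subspace v^⊥, so its characteristic polynomial is lambda^2 (lambda - v·u) with v·u = tr K = 1. Hence the eigenvalues of I - K are 1 (multiplicity 2) and 1 - (1) = 0, so det(I - K) = 0. (Direct check: I - K =
[[6, -2, 0],
 [15, -5, 0],
 [-5, 2, 1]]
has determinant 0.) So 1 is an eigenvalue of K and (I - K) is not invertible. The finite-dimensional Fredholm alternative says: either (I - K) is invertible, or ker(I - K) ≠ {0} and then range(I - K) = ker((I - K)^*)^⊥, with dim ker(I - K) = dim ker((I - K)^*). We are in the second case, so we need both kernels. Kernel of I - K: (I - K) u = u - u (v·u) = u - u = 0, so ker(I - K) = span{u} = span{(1, 3, -1)} (it is exactly 1-dimensional because rank(I - K) = 2). Kernel of the adjoint: K is real, so (I - K)^* = I - K^T = I - v u^T, and (I - v u^T) v = v - v (u·v) = 0; hence ker((I - K)^*) = span{v} = span{(-5, 2, 0)}. Therefore (I - K) x = y is solvable iff <y, v> = 0, i.e. iff -5y_1 + 2y_2 = 0. When this holds, K y = u (v·y) = 0, so (I - K) y = y and x = y is a particular solution; the full solution set is the line x = y + c·u = y + c·(1, 3, -1), c ∈ C.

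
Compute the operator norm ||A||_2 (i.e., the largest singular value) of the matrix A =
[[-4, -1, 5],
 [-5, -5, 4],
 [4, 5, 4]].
||A||_2 ≈ 10.553 (= sqrt(largest eigenvalue of A^T A))

||A||_2 = sigma_max(A) = sqrt(lambda_max(A^T A)). Form the symmetric matrix M = A^T A =
[[57, 49, -24],
 [49, 51, -5],
 [-24, -5, 57]].
Its characteristic polynomial (trace, sum of principal 2x2 minors, determinant of M give the coefficients) is
  p(λ) = det(λ I - M) = λ^3 - 165λ^2 + 6061λ - 9801.
No integer candidate from the rational root theorem (±divisors of 9801) is a root, so the roots are irrational. The cubic discriminant is Δ = 107235773744 > 0, so there are three distinct real roots. p(1) = -3904 and p(2) = 1669 have opposite signs, so a root lies in (1, 2); Newton's method refines it to λ ≈ 1.6944. p(51) = 2796 and p(52) = -181 have opposite signs, so a root lies in (51, 52); Newton's method refines it to λ ≈ 51.9394. p(111) = -2364 and p(112) = 4199 have opposite signs, so a root lies in (111, 112); Newton's method refines it to λ ≈ 111.3662. Check (Vieta): the three roots sum to 165, matching tr M = 165.
So the eigenvalues of A^T A are ≈ 1.6944, 51.9394, 111.3662 (all ≥ 0, as they must be for A^T A). The largest is λ_max ≈ 111.3662, hence ||A||_2 = sqrt(λ_max) ≈ 10.553.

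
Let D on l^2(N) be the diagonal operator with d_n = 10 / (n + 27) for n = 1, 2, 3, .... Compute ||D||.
||D|| = 5/14 (attained at n = 1)

For D diagonal, ||D|| = sup_n |d_n| = sup_n 10/(n + 27). This is positive and strictly decreasing in n, so the supremum is attained at n = 1: d_1 = 10/(1 + 27) = 5/14. Hence ||D|| = 5/14.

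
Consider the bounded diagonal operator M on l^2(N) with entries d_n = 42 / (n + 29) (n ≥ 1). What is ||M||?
||M|| = 7/5 (attained at n = 1)

For M diagonal, ||M|| = sup_n |d_n| = sup_n 42/(n + 29). This is positive and strictly decreasing in n, so the supremum is attained at n = 1: d_1 = 42/(1 + 29) = 7/5. Hence ||M|| = 7/5.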